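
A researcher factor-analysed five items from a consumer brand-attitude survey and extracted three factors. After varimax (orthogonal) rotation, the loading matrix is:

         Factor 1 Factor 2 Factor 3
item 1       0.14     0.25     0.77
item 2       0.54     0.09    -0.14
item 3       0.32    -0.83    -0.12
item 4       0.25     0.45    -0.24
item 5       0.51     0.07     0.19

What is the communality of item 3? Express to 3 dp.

h² = 0.32² + (-0.83)² + (-0.12)² = 0.1024 + 0.6889 + 0.0144 = 0.8057

0.806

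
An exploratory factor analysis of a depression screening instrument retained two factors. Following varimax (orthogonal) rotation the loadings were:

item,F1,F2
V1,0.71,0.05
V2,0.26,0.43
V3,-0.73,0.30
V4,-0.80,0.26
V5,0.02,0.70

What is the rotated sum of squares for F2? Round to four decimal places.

SS loadings for F2 = 0.05² + 0.43² + 0.30² + 0.26² + 0.70² = 0.0025 + 0.1849 + 0.0900 + 0.0676 + 0.4900 = 0.8350

0.8350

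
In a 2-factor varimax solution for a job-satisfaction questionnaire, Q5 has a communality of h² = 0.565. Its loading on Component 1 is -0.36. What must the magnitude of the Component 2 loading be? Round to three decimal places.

Under orthogonal rotation h² = Σλ², so λ_Component 2² = h² − (0.1296) = 0.565 − 0.1296 = 0.4354.
|λ| = √0.4354 = 0.6598.

0.660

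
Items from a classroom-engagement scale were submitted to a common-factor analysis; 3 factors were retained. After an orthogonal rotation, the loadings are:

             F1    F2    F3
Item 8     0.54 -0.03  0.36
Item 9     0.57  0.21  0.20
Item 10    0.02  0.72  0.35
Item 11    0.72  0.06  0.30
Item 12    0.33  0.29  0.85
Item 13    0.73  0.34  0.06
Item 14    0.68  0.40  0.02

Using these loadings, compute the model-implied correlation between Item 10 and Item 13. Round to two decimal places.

r̂ = Σ λ_i·λ_j across factors = (0.02)(0.73) + (0.72)(0.34) + (0.35)(0.06)
  = +0.0146 +0.2448 +0.0210 = 0.2804

0.28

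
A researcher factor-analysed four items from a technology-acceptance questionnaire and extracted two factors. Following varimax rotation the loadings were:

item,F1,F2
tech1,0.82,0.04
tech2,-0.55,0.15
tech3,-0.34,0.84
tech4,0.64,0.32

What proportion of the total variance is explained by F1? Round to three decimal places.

0.375

SS loadings for F1 = 0.82² + (-0.55)² + (-0.34)² + 0.64² = 1.5001
Proportion of variance = 1.5001 / 4 = 0.3750.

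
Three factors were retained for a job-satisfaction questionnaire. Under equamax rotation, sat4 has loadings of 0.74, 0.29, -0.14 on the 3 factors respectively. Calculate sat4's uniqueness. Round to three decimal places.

0.349

h² = 0.74² + 0.29² + (-0.14)² = 0.5476 + 0.0841 + 0.0196 = 0.6513
Uniqueness u² = 1 − h² = 1 − 0.6513 = 0.3487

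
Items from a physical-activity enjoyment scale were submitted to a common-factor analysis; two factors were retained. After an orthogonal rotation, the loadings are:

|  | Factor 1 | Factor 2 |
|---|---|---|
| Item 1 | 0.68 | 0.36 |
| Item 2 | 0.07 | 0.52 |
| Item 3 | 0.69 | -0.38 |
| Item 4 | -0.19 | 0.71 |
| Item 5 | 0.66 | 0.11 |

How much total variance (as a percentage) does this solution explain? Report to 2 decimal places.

49.51%

Communalities: 0.5920, 0.2753, 0.6205, 0.5402, 0.4477; Σh² = 2.4757.
Total variance with 5 standardized items is 5, so the solution explains 2.4757/5 = 0.4951 = 49.51%.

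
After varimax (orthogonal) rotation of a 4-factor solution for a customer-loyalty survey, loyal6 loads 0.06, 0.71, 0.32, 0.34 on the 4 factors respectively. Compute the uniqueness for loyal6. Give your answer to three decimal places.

h² = 0.06² + 0.71² + 0.32² + 0.34² = 0.0036 + 0.5041 + 0.1024 + 0.1156 = 0.7257
Uniqueness u² = 1 − h² = 1 − 0.7257 = 0.2743

0.274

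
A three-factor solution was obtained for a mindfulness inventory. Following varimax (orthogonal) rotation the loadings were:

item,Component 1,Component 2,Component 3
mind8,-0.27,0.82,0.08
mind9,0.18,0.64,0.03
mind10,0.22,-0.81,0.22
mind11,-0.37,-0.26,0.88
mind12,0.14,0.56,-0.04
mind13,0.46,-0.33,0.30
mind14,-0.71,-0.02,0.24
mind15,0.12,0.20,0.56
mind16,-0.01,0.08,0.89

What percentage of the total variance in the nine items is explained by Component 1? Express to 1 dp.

11.6%

SS loadings for Component 1 = (-0.27)² + 0.18² + 0.22² + (-0.37)² + 0.14² + 0.46² + (-0.71)² + 0.12² + (-0.01)² = 1.0404
With 9 standardized items, total variance = 9. Proportion = 1.0404/9 = 0.1156 → 11.56%.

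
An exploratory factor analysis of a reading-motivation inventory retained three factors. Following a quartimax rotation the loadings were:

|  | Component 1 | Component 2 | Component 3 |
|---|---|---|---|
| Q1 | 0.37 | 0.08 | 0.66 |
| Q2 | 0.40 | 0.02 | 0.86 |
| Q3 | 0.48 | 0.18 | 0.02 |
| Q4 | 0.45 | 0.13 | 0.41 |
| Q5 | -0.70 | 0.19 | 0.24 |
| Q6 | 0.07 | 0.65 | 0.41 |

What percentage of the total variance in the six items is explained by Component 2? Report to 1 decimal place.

SS loadings for Component 2 = 0.08² + 0.02² + 0.18² + 0.13² + 0.19² + 0.65² = 0.5147
With 6 standardized items, total variance = 6. Proportion = 0.5147/6 = 0.0858 → 8.58%.

8.6%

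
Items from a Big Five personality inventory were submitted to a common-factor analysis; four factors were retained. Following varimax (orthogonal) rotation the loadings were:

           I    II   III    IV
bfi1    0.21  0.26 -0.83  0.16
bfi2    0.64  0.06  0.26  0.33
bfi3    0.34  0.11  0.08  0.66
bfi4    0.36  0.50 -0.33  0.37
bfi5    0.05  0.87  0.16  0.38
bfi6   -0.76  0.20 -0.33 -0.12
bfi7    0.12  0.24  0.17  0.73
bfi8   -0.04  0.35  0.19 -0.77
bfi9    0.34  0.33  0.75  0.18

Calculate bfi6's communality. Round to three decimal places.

0.741

h² = (-0.76)² + 0.20² + (-0.33)² + (-0.12)² = 0.5776 + 0.0400 + 0.1089 + 0.0144 = 0.7409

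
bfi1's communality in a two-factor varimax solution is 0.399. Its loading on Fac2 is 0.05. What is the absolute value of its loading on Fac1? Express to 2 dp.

0.63

Under orthogonal rotation h² = Σλ², so λ_Fac1² = h² − (0.0025) = 0.399 − 0.0025 = 0.3965.
|λ| = √0.3965 = 0.6297.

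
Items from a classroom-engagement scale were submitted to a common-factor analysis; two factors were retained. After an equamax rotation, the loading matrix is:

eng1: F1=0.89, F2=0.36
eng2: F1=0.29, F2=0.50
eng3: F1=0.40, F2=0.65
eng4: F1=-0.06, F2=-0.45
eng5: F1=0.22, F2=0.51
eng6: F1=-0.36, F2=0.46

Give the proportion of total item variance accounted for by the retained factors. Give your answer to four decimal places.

SS loadings by factor: 1.2178, 1.4763; total = 2.6941.
Total variance with 6 standardized items is 6, so the solution explains 2.6941/6 = 0.4490.

0.4490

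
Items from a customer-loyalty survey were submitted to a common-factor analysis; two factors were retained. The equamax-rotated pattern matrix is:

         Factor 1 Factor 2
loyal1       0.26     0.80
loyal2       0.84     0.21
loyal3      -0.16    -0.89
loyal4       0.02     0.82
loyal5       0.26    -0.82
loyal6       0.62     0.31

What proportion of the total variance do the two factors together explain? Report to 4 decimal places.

SS loadings by factor: 1.2512, 2.9171; total = 4.1683.
Total variance with 6 standardized items is 6, so the solution explains 4.1683/6 = 0.6947.

0.6947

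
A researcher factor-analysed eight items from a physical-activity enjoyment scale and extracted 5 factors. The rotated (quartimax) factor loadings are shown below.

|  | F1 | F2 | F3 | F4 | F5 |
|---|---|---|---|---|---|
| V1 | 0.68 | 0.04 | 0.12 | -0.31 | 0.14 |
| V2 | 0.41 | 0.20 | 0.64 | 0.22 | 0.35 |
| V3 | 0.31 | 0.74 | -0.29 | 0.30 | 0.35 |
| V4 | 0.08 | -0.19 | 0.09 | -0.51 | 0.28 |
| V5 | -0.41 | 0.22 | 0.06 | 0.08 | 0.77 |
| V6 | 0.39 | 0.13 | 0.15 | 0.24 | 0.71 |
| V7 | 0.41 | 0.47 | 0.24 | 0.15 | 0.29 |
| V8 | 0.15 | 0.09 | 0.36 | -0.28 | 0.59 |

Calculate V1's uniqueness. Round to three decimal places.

h² = 0.68² + 0.04² + 0.12² + (-0.31)² + 0.14² = 0.4624 + 0.0016 + 0.0144 + 0.0961 + 0.0196 = 0.5941
Uniqueness u² = 1 − h² = 1 − 0.5941 = 0.4059

0.406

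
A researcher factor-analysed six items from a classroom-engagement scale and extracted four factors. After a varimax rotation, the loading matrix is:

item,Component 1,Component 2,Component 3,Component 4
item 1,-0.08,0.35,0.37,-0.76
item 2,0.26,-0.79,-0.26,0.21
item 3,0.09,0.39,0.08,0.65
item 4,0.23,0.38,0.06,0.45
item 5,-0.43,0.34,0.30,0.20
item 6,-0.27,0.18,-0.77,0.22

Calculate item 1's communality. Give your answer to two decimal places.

0.84

h² = (-0.08)² + 0.35² + 0.37² + (-0.76)² = 0.0064 + 0.1225 + 0.1369 + 0.5776 = 0.8434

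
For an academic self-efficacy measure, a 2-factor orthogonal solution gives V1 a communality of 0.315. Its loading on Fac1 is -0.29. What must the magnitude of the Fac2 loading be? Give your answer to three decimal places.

0.481

Under orthogonal rotation h² = Σλ², so λ_Fac2² = h² − (0.0841) = 0.315 − 0.0841 = 0.2309.
|λ| = √0.2309 = 0.4805.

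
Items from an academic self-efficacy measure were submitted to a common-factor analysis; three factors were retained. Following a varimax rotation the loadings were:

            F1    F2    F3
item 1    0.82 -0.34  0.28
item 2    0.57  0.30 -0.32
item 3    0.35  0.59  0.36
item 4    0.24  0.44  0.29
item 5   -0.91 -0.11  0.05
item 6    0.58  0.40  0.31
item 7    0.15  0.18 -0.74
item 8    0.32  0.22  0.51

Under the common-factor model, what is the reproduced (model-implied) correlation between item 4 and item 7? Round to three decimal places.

-0.099

r̂ = Σ λ_i·λ_j across factors = (0.24)(0.15) + (0.44)(0.18) + (0.29)(-0.74)
  = +0.0360 +0.0792 -0.2146 = -0.0994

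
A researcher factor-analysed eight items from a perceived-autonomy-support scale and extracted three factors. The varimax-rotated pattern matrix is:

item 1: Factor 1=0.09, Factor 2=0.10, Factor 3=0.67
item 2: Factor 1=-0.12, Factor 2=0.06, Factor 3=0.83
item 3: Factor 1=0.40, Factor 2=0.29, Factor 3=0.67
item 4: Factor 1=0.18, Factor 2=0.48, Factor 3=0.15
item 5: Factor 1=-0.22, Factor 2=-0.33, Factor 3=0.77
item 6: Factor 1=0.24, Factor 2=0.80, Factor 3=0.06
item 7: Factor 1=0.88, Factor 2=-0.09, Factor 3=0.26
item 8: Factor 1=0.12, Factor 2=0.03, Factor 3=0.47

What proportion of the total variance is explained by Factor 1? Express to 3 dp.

0.139

SS loadings for Factor 1 = 0.09² + (-0.12)² + 0.40² + 0.18² + (-0.22)² + 0.24² + 0.88² + 0.12² = 1.1097
Proportion of variance = 1.1097 / 8 = 0.1387.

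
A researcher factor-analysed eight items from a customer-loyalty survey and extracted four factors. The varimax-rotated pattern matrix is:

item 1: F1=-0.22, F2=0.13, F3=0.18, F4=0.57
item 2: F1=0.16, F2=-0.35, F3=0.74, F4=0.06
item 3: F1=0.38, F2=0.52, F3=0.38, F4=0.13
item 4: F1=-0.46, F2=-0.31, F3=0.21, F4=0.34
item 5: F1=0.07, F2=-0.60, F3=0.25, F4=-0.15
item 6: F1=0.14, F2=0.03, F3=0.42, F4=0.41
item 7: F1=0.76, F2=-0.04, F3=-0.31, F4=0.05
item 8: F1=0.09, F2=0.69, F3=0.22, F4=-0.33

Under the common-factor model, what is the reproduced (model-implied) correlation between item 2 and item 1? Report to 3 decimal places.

r̂ = Σ λ_i·λ_j across factors = (0.16)(-0.22) + (-0.35)(0.13) + (0.74)(0.18) + (0.06)(0.57)
  = -0.0352 -0.0455 +0.1332 +0.0342 = 0.0867

0.087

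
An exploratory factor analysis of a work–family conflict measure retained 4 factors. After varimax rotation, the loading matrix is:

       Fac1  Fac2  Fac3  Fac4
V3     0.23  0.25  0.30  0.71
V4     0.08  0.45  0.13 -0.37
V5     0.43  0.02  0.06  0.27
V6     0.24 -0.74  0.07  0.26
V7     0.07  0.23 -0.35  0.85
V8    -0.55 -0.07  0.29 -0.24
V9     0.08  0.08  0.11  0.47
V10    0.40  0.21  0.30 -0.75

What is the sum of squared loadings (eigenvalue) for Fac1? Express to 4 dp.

0.7756

SS loadings for Fac1 = 0.23² + 0.08² + 0.43² + 0.24² + 0.07² + (-0.55)² + 0.08² + 0.40² = 0.0529 + 0.0064 + 0.1849 + 0.0576 + 0.0049 + 0.3025 + 0.0064 + 0.1600 = 0.7756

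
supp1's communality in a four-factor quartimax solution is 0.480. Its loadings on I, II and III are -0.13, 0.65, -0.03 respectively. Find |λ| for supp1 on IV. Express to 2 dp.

Under orthogonal rotation h² = Σλ², so λ_IV² = h² − (0.4403) = 0.480 − 0.4403 = 0.0397.
|λ| = √0.0397 = 0.1992.

0.20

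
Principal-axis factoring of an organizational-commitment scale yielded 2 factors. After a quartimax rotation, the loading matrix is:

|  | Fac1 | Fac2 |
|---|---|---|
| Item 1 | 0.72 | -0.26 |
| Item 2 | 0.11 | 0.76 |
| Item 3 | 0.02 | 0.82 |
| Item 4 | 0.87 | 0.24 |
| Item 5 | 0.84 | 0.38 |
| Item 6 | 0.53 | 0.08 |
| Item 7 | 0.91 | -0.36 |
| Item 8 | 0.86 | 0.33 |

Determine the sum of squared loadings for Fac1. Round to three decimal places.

SS loadings for Fac1 = 0.72² + 0.11² + 0.02² + 0.87² + 0.84² + 0.53² + 0.91² + 0.86² = 0.5184 + 0.0121 + 0.0004 + 0.7569 + 0.7056 + 0.2809 + 0.8281 + 0.7396 = 3.8420

3.842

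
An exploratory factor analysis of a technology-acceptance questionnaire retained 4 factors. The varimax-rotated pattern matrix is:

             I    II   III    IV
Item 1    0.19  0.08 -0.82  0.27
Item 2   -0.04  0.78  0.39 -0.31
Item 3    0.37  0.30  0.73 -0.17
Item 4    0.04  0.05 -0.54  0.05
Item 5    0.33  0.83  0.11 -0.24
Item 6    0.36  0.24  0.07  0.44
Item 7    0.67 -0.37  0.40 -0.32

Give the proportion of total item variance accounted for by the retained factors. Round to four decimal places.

Communalities: 0.7878, 0.8582, 0.7887, 0.2982, 0.8675, 0.3857, 0.8482; Σh² = 4.8343.
Total variance with 7 standardized items is 7, so the solution explains 4.8343/7 = 0.6906.

0.6906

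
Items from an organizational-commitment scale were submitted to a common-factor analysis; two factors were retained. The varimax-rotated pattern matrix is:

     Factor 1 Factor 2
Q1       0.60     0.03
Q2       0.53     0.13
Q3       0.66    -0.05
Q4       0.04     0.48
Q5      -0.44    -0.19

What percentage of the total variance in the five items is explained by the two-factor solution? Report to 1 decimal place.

SS loadings by factor: 1.2717, 0.2868; total = 1.5585.
Total variance with 5 standardized items is 5, so the solution explains 1.5585/5 = 0.3117 = 31.17%.

31.2%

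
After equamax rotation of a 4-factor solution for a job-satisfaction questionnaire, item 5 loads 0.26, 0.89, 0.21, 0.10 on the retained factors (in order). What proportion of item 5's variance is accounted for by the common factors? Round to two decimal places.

0.91

h² = 0.26² + 0.89² + 0.21² + 0.10² = 0.0676 + 0.7921 + 0.0441 + 0.0100 = 0.9138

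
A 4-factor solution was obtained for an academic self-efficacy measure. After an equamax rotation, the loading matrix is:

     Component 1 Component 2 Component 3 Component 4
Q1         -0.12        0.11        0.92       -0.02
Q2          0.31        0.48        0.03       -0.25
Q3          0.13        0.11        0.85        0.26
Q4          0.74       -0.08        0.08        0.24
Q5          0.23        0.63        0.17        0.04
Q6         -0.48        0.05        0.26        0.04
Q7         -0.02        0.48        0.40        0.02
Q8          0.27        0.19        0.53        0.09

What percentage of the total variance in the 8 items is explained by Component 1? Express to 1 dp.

SS loadings for Component 1 = (-0.12)² + 0.31² + 0.13² + 0.74² + 0.23² + (-0.48)² + (-0.02)² + 0.27² = 1.0316
With 8 standardized items, total variance = 8. Proportion = 1.0316/8 = 0.1290 → 12.90%.

12.9%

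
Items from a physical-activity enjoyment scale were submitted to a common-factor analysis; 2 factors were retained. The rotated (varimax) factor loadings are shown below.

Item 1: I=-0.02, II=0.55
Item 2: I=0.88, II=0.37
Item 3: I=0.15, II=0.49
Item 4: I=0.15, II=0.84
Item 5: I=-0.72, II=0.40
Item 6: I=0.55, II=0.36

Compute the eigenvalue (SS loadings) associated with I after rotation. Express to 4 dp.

SS loadings for I = (-0.02)² + 0.88² + 0.15² + 0.15² + (-0.72)² + 0.55² = 0.0004 + 0.7744 + 0.0225 + 0.0225 + 0.5184 + 0.3025 = 1.6407

1.6407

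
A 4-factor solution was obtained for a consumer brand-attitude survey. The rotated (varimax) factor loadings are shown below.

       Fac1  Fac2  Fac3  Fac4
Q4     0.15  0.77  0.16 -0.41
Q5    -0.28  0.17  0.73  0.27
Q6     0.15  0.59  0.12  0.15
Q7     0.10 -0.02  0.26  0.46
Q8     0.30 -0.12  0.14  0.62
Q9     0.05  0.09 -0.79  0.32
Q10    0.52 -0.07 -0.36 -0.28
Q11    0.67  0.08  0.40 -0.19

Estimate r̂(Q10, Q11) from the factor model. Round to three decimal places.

r̂ = Σ λ_i·λ_j across factors = (0.52)(0.67) + (-0.07)(0.08) + (-0.36)(0.40) + (-0.28)(-0.19)
  = +0.3484 -0.0056 -0.1440 +0.0532 = 0.2520

0.252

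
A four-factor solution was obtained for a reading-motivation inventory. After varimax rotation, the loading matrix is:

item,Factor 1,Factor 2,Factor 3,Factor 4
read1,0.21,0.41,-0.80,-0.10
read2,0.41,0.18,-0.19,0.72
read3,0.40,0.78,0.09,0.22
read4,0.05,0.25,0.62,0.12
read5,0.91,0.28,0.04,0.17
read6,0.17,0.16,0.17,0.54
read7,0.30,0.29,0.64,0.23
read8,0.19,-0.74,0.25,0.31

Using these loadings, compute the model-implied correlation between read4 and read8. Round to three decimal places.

r̂ = Σ λ_i·λ_j across factors = (0.05)(0.19) + (0.25)(-0.74) + (0.62)(0.25) + (0.12)(0.31)
  = +0.0095 -0.1850 +0.1550 +0.0372 = 0.0167

0.017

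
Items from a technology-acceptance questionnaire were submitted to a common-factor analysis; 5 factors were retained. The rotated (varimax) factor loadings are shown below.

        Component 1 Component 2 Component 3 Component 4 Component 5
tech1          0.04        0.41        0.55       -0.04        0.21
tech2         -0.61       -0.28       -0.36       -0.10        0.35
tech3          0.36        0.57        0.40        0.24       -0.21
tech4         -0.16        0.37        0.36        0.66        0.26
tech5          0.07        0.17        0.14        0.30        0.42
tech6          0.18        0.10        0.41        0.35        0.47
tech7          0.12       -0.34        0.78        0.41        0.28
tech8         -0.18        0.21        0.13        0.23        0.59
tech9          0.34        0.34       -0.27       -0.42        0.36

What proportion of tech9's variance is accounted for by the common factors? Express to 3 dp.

0.610

h² = 0.34² + 0.34² + (-0.27)² + (-0.42)² + 0.36² = 0.1156 + 0.1156 + 0.0729 + 0.1764 + 0.1296 = 0.6101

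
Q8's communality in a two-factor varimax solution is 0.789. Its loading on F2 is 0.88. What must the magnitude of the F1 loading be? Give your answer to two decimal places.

0.12

Under orthogonal rotation h² = Σλ², so λ_F1² = h² − (0.7744) = 0.789 − 0.7744 = 0.0146.
|λ| = √0.0146 = 0.1208.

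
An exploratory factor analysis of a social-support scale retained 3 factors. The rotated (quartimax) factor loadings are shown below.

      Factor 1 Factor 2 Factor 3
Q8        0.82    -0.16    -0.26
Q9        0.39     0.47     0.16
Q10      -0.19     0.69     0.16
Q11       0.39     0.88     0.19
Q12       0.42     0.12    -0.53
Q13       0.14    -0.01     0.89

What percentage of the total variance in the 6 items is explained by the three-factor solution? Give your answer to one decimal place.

65.8%

SS loadings by factor: 1.2087, 1.5115, 1.2279; total = 3.9481.
Total variance with 6 standardized items is 6, so the solution explains 3.9481/6 = 0.6580 = 65.80%.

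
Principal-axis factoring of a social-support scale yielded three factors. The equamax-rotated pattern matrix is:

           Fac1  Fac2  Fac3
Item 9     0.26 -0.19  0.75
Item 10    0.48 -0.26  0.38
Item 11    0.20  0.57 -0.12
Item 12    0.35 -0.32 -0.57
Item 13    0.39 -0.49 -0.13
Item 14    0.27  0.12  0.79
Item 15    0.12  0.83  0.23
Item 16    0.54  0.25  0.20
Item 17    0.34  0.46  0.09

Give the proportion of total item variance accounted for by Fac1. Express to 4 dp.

0.1230

SS loadings for Fac1 = 0.26² + 0.48² + 0.20² + 0.35² + 0.39² + 0.27² + 0.12² + 0.54² + 0.34² = 1.1071
Proportion of variance = 1.1071 / 9 = 0.1230.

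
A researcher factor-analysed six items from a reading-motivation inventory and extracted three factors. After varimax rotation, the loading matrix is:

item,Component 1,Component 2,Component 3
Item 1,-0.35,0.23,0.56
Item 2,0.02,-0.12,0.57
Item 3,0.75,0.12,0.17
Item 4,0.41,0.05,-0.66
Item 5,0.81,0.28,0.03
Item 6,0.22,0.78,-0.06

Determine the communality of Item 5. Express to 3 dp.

0.735

h² = 0.81² + 0.28² + 0.03² = 0.6561 + 0.0784 + 0.0009 = 0.7354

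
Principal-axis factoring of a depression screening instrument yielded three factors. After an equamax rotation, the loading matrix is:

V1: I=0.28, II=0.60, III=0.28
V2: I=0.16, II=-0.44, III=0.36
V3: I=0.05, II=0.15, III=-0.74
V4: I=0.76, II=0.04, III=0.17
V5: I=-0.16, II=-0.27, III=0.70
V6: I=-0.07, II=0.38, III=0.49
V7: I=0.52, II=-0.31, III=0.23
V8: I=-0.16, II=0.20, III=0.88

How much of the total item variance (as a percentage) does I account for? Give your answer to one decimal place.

12.6%

SS loadings for I = 0.28² + 0.16² + 0.05² + 0.76² + (-0.16)² + (-0.07)² + 0.52² + (-0.16)² = 1.0106
With 8 standardized items, total variance = 8. Proportion = 1.0106/8 = 0.1263 → 12.63%.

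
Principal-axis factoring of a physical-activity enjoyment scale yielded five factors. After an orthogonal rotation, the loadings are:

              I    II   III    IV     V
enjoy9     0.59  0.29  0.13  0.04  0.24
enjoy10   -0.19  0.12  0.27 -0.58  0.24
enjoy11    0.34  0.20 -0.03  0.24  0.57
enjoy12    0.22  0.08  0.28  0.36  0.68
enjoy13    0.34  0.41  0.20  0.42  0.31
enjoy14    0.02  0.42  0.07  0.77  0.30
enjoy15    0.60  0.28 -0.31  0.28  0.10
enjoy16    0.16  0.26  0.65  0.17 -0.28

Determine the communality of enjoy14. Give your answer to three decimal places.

h² = 0.02² + 0.42² + 0.07² + 0.77² + 0.30² = 0.0004 + 0.1764 + 0.0049 + 0.5929 + 0.0900 = 0.8646

0.865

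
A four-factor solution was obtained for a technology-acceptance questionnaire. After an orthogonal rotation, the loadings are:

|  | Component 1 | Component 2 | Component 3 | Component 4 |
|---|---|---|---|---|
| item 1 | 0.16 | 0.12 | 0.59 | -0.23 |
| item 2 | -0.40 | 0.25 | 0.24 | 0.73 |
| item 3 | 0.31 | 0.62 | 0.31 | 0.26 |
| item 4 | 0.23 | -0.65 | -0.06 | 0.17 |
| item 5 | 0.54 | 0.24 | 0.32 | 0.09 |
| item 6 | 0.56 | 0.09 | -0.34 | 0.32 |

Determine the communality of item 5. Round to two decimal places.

h² = 0.54² + 0.24² + 0.32² + 0.09² = 0.2916 + 0.0576 + 0.1024 + 0.0081 = 0.4597

0.46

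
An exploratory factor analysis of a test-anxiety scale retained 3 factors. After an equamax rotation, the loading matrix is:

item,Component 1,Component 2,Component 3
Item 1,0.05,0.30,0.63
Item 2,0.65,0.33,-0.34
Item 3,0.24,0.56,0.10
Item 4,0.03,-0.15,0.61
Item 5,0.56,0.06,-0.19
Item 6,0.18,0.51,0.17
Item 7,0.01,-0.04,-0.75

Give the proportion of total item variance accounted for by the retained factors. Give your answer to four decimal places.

0.4503

SS loadings by factor: 0.8296, 0.8003, 1.5221; total = 3.1520.
Total variance with 7 standardized items is 7, so the solution explains 3.1520/7 = 0.4503.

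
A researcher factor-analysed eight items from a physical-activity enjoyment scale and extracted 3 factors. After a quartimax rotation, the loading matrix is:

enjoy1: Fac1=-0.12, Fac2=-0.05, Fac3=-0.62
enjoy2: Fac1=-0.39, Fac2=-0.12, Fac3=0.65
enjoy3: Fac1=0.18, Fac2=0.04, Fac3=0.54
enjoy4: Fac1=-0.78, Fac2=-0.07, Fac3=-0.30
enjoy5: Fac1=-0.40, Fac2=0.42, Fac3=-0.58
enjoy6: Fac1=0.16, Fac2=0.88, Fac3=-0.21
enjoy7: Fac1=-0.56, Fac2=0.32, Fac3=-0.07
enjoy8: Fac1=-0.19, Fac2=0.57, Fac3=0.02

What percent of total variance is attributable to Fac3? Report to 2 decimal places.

19.68%

SS loadings for Fac3 = (-0.62)² + 0.65² + 0.54² + (-0.30)² + (-0.58)² + (-0.21)² + (-0.07)² + 0.02² = 1.5743
With 8 standardized items, total variance = 8. Proportion = 1.5743/8 = 0.1968 → 19.68%.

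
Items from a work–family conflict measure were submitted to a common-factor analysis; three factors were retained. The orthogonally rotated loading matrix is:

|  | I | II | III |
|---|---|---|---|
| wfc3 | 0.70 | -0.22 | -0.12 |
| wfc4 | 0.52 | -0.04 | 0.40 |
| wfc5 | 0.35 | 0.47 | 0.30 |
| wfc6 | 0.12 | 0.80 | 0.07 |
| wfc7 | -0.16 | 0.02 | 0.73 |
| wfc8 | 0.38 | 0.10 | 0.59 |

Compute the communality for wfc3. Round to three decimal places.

0.553

h² = 0.70² + (-0.22)² + (-0.12)² = 0.4900 + 0.0484 + 0.0144 = 0.5528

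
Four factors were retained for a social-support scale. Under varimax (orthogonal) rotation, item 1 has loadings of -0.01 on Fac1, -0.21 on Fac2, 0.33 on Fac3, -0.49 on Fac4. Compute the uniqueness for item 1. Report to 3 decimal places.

0.607

h² = (-0.01)² + (-0.21)² + 0.33² + (-0.49)² = 0.0001 + 0.0441 + 0.1089 + 0.2401 = 0.3932
Uniqueness u² = 1 − h² = 1 − 0.3932 = 0.6068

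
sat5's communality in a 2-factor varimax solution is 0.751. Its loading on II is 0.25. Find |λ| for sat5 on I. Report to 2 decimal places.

Under orthogonal rotation h² = Σλ², so λ_I² = h² − (0.0625) = 0.751 − 0.0625 = 0.6885.
|λ| = √0.6885 = 0.8298.

0.83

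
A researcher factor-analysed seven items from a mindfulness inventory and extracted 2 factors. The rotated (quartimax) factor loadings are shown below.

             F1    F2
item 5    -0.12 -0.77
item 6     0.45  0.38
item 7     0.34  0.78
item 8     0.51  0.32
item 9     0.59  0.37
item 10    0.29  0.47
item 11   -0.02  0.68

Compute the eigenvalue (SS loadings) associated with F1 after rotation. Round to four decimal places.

SS loadings for F1 = (-0.12)² + 0.45² + 0.34² + 0.51² + 0.59² + 0.29² + (-0.02)² = 0.0144 + 0.2025 + 0.1156 + 0.2601 + 0.3481 + 0.0841 + 0.0004 = 1.0252

1.0252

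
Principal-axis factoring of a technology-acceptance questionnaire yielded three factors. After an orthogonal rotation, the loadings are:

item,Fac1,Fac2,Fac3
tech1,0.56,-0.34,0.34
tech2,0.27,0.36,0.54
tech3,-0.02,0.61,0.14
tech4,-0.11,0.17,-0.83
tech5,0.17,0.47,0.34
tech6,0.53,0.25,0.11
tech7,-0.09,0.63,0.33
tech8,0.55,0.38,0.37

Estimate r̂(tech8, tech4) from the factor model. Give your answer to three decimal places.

-0.303

r̂ = Σ λ_i·λ_j across factors = (0.55)(-0.11) + (0.38)(0.17) + (0.37)(-0.83)
  = -0.0605 +0.0646 -0.3071 = -0.3030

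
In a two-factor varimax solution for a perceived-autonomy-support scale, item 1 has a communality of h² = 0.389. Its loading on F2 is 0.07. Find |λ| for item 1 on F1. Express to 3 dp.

Under orthogonal rotation h² = Σλ², so λ_F1² = h² − (0.0049) = 0.389 − 0.0049 = 0.3841.
|λ| = √0.3841 = 0.6198.

0.620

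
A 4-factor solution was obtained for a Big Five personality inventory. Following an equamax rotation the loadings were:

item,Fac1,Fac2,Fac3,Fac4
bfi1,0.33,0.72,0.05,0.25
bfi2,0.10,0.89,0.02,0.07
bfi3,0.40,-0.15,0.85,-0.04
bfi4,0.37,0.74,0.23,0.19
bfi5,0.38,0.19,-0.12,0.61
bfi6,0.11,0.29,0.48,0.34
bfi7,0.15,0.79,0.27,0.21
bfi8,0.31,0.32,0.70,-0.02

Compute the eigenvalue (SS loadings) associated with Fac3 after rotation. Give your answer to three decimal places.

1.586

SS loadings for Fac3 = 0.05² + 0.02² + 0.85² + 0.23² + (-0.12)² + 0.48² + 0.27² + 0.70² = 0.0025 + 0.0004 + 0.7225 + 0.0529 + 0.0144 + 0.2304 + 0.0729 + 0.4900 = 1.5860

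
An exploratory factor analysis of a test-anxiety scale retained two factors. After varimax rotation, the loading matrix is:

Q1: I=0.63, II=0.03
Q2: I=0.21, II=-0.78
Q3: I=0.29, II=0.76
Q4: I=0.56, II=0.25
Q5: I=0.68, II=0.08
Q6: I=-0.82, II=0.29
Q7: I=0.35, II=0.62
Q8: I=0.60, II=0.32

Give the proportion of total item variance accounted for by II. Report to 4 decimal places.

0.2283

SS loadings for II = 0.03² + (-0.78)² + 0.76² + 0.25² + 0.08² + 0.29² + 0.62² + 0.32² = 1.8267
Proportion of variance = 1.8267 / 8 = 0.2283.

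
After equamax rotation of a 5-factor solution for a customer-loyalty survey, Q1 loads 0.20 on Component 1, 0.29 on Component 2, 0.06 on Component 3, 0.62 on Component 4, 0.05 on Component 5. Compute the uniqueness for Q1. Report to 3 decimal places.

h² = 0.20² + 0.29² + 0.06² + 0.62² + 0.05² = 0.0400 + 0.0841 + 0.0036 + 0.3844 + 0.0025 = 0.5146
Uniqueness u² = 1 − h² = 1 − 0.5146 = 0.4854

0.485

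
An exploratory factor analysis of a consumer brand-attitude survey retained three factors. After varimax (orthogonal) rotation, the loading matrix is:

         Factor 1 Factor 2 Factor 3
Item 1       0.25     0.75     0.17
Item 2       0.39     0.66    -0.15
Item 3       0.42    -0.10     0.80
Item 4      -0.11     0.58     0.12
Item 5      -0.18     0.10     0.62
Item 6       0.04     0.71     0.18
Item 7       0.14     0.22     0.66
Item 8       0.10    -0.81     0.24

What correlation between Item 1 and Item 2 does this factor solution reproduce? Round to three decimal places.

0.567

r̂ = Σ λ_i·λ_j across factors = (0.25)(0.39) + (0.75)(0.66) + (0.17)(-0.15)
  = +0.0975 +0.4950 -0.0255 = 0.5670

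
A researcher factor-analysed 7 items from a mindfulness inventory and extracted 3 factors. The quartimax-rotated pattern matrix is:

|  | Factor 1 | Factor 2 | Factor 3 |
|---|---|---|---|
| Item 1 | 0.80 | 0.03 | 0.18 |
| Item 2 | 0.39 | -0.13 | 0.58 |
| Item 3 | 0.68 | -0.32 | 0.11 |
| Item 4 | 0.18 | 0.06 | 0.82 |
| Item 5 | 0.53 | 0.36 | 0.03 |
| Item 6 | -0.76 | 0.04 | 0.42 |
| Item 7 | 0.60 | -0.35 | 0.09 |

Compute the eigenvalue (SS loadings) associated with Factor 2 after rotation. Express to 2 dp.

SS loadings for Factor 2 = 0.03² + (-0.13)² + (-0.32)² + 0.06² + 0.36² + 0.04² + (-0.35)² = 0.0009 + 0.0169 + 0.1024 + 0.0036 + 0.1296 + 0.0016 + 0.1225 = 0.3775

0.38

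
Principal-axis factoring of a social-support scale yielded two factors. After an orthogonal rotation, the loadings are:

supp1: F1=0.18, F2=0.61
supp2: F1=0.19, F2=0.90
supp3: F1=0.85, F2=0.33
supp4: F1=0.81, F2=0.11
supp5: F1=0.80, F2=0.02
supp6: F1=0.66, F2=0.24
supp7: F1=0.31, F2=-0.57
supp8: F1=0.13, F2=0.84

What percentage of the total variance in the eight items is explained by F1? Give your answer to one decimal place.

SS loadings for F1 = 0.18² + 0.19² + 0.85² + 0.81² + 0.80² + 0.66² + 0.31² + 0.13² = 2.6357
With 8 standardized items, total variance = 8. Proportion = 2.6357/8 = 0.3295 → 32.95%.

32.9%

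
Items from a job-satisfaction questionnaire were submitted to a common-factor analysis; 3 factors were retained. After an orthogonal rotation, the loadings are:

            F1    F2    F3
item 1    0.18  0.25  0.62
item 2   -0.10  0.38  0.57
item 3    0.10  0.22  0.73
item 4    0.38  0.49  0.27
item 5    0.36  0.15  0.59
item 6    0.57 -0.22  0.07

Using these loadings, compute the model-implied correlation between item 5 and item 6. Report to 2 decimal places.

0.21

r̂ = Σ λ_i·λ_j across factors = (0.36)(0.57) + (0.15)(-0.22) + (0.59)(0.07)
  = +0.2052 -0.0330 +0.0413 = 0.2135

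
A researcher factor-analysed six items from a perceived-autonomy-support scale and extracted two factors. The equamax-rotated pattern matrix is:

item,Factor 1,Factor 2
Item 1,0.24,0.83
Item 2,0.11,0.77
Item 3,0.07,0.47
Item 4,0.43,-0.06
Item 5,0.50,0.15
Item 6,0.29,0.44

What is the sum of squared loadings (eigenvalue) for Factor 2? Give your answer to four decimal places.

1.7224

SS loadings for Factor 2 = 0.83² + 0.77² + 0.47² + (-0.06)² + 0.15² + 0.44² = 0.6889 + 0.5929 + 0.2209 + 0.0036 + 0.0225 + 0.1936 = 1.7224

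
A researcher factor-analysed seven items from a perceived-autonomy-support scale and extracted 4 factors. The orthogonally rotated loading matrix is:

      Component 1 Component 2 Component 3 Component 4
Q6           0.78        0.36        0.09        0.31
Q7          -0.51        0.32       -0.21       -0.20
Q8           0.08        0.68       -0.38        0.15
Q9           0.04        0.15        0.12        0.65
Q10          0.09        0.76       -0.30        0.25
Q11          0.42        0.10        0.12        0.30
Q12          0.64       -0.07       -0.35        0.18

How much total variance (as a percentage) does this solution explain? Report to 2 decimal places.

56.91%

SS loadings by factor: 1.4706, 1.3094, 0.4379, 0.7660; total = 3.9839.
Total variance with 7 standardized items is 7, so the solution explains 3.9839/7 = 0.5691 = 56.91%.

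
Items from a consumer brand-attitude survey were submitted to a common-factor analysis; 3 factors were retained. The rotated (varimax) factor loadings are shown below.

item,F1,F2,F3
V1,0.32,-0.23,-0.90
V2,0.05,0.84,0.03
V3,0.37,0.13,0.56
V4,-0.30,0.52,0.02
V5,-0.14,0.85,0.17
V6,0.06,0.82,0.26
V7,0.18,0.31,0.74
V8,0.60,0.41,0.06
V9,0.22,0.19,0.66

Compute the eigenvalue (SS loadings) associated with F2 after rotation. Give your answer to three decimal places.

SS loadings for F2 = (-0.23)² + 0.84² + 0.13² + 0.52² + 0.85² + 0.82² + 0.31² + 0.41² + 0.19² = 0.0529 + 0.7056 + 0.0169 + 0.2704 + 0.7225 + 0.6724 + 0.0961 + 0.1681 + 0.0361 = 2.7410

2.741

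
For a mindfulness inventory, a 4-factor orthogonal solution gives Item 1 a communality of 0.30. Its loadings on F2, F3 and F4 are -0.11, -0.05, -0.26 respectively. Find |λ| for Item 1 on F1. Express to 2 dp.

0.47

Under orthogonal rotation h² = Σλ², so λ_F1² = h² − (0.0822) = 0.30 − 0.0822 = 0.2178.
|λ| = √0.2178 = 0.4667.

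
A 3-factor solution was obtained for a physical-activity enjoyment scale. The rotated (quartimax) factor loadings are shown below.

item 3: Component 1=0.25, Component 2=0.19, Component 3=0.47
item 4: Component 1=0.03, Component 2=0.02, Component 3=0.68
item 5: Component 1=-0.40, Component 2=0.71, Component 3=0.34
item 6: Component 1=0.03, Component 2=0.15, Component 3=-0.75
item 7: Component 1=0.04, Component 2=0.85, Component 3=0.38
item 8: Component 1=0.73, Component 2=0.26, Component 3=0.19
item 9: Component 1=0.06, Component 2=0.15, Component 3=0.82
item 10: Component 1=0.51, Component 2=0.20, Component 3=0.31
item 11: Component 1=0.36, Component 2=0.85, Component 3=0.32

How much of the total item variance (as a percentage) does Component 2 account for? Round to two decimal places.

23.76%

SS loadings for Component 2 = 0.19² + 0.02² + 0.71² + 0.15² + 0.85² + 0.26² + 0.15² + 0.20² + 0.85² = 2.1382
With 9 standardized items, total variance = 9. Proportion = 2.1382/9 = 0.2376 → 23.76%.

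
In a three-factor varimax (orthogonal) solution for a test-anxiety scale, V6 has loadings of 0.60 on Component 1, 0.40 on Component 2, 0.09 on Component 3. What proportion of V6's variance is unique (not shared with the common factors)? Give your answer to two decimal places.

h² = 0.60² + 0.40² + 0.09² = 0.3600 + 0.1600 + 0.0081 = 0.5281
Uniqueness u² = 1 − h² = 1 − 0.5281 = 0.4719

0.47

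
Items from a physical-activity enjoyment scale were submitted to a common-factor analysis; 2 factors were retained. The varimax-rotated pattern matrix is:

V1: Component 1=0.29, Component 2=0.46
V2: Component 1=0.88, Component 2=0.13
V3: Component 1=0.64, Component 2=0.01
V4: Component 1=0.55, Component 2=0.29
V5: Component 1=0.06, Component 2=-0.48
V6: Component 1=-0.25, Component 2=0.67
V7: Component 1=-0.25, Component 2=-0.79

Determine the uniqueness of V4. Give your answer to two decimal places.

h² = 0.55² + 0.29² = 0.3025 + 0.0841 = 0.3866
Uniqueness u² = 1 − h² = 1 − 0.3866 = 0.6134

0.61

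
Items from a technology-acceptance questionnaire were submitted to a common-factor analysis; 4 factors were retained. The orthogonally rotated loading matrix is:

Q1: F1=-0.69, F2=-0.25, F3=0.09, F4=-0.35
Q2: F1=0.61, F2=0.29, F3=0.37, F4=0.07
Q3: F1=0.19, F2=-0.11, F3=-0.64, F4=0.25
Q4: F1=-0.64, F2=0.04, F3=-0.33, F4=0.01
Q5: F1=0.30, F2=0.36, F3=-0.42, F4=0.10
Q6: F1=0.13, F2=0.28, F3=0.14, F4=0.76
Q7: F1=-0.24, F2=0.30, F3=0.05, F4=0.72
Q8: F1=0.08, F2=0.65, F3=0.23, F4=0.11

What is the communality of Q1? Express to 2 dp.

0.67

h² = (-0.69)² + (-0.25)² + 0.09² + (-0.35)² = 0.4761 + 0.0625 + 0.0081 + 0.1225 = 0.6692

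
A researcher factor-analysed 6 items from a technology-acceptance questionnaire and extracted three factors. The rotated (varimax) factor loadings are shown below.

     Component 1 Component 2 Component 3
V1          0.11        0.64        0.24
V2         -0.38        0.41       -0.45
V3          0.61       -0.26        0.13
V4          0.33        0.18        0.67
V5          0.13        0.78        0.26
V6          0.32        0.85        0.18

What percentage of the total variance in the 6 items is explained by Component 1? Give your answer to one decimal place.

SS loadings for Component 1 = 0.11² + (-0.38)² + 0.61² + 0.33² + 0.13² + 0.32² = 0.7568
With 6 standardized items, total variance = 6. Proportion = 0.7568/6 = 0.1261 → 12.61%.

12.6%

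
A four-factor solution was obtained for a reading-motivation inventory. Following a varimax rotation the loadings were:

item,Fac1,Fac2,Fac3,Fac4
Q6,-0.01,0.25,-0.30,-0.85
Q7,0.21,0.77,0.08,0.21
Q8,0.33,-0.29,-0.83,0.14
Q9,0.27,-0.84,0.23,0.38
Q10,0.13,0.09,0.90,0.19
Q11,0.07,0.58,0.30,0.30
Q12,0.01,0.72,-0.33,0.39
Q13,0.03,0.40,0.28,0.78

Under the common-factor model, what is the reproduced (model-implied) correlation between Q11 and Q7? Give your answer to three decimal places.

r̂ = Σ λ_i·λ_j across factors = (0.07)(0.21) + (0.58)(0.77) + (0.30)(0.08) + (0.30)(0.21)
  = +0.0147 +0.4466 +0.0240 +0.0630 = 0.5483

0.548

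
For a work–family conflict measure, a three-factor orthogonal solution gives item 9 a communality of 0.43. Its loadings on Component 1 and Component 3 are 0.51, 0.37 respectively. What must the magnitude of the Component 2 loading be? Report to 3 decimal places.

Under orthogonal rotation h² = Σλ², so λ_Component 2² = h² − (0.3970) = 0.43 − 0.3970 = 0.0330.
|λ| = √0.0330 = 0.1817.

0.182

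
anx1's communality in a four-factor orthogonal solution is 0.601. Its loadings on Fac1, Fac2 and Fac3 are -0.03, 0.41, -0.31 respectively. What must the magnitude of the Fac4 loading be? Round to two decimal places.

0.58

Under orthogonal rotation h² = Σλ², so λ_Fac4² = h² − (0.2651) = 0.601 − 0.2651 = 0.3359.
|λ| = √0.3359 = 0.5796.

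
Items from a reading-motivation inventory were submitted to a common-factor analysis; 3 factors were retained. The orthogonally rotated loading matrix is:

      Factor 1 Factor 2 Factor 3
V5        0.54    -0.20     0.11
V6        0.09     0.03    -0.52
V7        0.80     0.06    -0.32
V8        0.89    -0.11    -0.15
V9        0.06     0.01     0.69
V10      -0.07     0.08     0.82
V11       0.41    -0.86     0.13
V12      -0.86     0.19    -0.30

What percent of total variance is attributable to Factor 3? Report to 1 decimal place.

SS loadings for Factor 3 = 0.11² + (-0.52)² + (-0.32)² + (-0.15)² + 0.69² + 0.82² + 0.13² + (-0.30)² = 1.6628
With 8 standardized items, total variance = 8. Proportion = 1.6628/8 = 0.2078 → 20.78%.

20.8%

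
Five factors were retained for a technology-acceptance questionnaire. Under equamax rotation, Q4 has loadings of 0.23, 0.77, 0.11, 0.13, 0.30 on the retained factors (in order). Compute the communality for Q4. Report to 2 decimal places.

h² = 0.23² + 0.77² + 0.11² + 0.13² + 0.30² = 0.0529 + 0.5929 + 0.0121 + 0.0169 + 0.0900 = 0.7648

0.76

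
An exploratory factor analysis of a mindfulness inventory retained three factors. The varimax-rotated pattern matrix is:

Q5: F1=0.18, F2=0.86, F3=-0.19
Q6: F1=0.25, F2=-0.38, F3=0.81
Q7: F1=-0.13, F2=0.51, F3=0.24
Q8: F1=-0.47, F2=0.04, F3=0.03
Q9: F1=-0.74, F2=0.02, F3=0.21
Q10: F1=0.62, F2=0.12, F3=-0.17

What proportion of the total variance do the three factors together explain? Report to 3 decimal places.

Communalities: 0.8081, 0.8630, 0.3346, 0.2234, 0.5921, 0.4277; Σh² = 3.2489.
Total variance with 6 standardized items is 6, so the solution explains 3.2489/6 = 0.5415.

0.541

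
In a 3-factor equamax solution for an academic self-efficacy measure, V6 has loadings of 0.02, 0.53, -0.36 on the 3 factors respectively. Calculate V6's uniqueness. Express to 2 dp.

h² = 0.02² + 0.53² + (-0.36)² = 0.0004 + 0.2809 + 0.1296 = 0.4109
Uniqueness u² = 1 − h² = 1 − 0.4109 = 0.5891

0.59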